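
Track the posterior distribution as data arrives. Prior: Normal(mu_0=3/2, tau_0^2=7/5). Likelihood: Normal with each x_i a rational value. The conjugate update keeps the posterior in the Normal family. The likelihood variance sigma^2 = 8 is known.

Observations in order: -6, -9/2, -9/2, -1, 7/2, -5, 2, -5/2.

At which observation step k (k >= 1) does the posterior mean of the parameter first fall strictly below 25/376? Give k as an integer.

obs 1: x=-6 → posterior Normal(18/47, 56/47)
obs 2: x=-9/2 → posterior Normal(-1/4, 28/27)
obs 3: x=-9/2 → posterior Normal(-45/61, 56/61)
obs 4: x=-1 → posterior Normal(-13/17, 14/17)
obs 5: x=7/2 → posterior Normal(-11/30, 56/75)
obs 6: x=-5 → posterior Normal(-125/164, 28/41)
obs 7: x=2 → posterior Normal(-97/178, 56/89)
obs 8: x=-5/2 → posterior Normal(-11/16, 7/12)

k = 2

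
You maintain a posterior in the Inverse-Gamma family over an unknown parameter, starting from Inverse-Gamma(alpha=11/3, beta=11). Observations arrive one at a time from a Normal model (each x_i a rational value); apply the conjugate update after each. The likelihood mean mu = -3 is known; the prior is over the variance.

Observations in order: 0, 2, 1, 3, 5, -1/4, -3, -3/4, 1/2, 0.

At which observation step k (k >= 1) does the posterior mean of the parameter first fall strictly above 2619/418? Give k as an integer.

obs 1: x=0 → posterior Inverse-Gamma(25/6, 31/2)
obs 2: x=2 → posterior Inverse-Gamma(14/3, 28)
obs 3: x=1 → posterior Inverse-Gamma(31/6, 36)
obs 4: x=3 → posterior Inverse-Gamma(17/3, 54)
obs 5: x=5 → posterior Inverse-Gamma(37/6, 86)
obs 6: x=-1/4 → posterior Inverse-Gamma(20/3, 2873/32)
obs 7: x=-3 → posterior Inverse-Gamma(43/6, 2873/32)
obs 8: x=-3/4 → posterior Inverse-Gamma(23/3, 1477/16)
obs 9: x=1/2 → posterior Inverse-Gamma(49/6, 1575/16)
obs 10: x=0 → posterior Inverse-Gamma(26/3, 1647/16)

k = 2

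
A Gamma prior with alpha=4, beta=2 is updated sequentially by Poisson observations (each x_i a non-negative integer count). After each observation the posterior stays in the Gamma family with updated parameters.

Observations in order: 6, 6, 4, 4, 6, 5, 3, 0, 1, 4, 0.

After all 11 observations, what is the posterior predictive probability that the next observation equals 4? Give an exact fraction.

129492431274270358016950882104130899300168775579049445/737934265297535399095759790734250470286844982779183104

obs 1: x=6 → posterior Gamma(10, 3)
obs 2: x=6 → posterior Gamma(16, 4)
obs 3: x=4 → posterior Gamma(20, 5)
obs 4: x=4 → posterior Gamma(24, 6)
obs 5: x=6 → posterior Gamma(30, 7)
obs 6: x=5 → posterior Gamma(35, 8)
obs 7: x=3 → posterior Gamma(38, 9)
obs 8: x=0 → posterior Gamma(38, 10)
obs 9: x=1 → posterior Gamma(39, 11)
obs 10: x=4 → posterior Gamma(43, 12)
obs 11: x=0 → posterior Gamma(43, 13)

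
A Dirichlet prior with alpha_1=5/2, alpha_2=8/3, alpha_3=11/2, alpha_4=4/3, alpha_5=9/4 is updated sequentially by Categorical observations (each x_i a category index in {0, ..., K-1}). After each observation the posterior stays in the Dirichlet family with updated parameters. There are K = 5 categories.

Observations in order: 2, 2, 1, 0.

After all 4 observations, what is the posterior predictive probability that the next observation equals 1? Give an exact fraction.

44/219

obs 1: x=2 → posterior Dirichlet(5/2, 8/3, 13/2, 4/3, 9/4)
obs 2: x=2 → posterior Dirichlet(5/2, 8/3, 15/2, 4/3, 9/4)
obs 3: x=1 → posterior Dirichlet(5/2, 11/3, 15/2, 4/3, 9/4)
obs 4: x=0 → posterior Dirichlet(7/2, 11/3, 15/2, 4/3, 9/4)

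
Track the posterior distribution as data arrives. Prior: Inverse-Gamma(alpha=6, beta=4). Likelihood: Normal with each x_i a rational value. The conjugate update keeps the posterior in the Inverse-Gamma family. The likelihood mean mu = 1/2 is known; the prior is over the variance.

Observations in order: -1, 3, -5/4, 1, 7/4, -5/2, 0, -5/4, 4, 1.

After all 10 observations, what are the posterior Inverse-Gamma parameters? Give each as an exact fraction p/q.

obs 1: x=-1 → posterior Inverse-Gamma(13/2, 41/8)
obs 2: x=3 → posterior Inverse-Gamma(7, 33/4)
obs 3: x=-5/4 → posterior Inverse-Gamma(15/2, 313/32)
obs 4: x=1 → posterior Inverse-Gamma(8, 317/32)
obs 5: x=7/4 → posterior Inverse-Gamma(17/2, 171/16)
obs 6: x=-5/2 → posterior Inverse-Gamma(9, 243/16)
obs 7: x=0 → posterior Inverse-Gamma(19/2, 245/16)
obs 8: x=-5/4 → posterior Inverse-Gamma(10, 539/32)
obs 9: x=4 → posterior Inverse-Gamma(21/2, 735/32)
obs 10: x=1 → posterior Inverse-Gamma(11, 739/32)

alpha=11, beta=739/32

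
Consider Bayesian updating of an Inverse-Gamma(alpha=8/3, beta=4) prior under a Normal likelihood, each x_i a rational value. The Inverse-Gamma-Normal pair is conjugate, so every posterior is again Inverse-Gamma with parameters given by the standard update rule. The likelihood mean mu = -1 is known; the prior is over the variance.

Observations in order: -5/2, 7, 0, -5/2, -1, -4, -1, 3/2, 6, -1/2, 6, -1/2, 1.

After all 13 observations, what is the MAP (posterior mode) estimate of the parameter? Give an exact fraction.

obs 1: x=-5/2 → posterior Inverse-Gamma(19/6, 41/8)
obs 2: x=7 → posterior Inverse-Gamma(11/3, 297/8)
obs 3: x=0 → posterior Inverse-Gamma(25/6, 301/8)
obs 4: x=-5/2 → posterior Inverse-Gamma(14/3, 155/4)
obs 5: x=-1 → posterior Inverse-Gamma(31/6, 155/4)
obs 6: x=-4 → posterior Inverse-Gamma(17/3, 173/4)
obs 7: x=-1 → posterior Inverse-Gamma(37/6, 173/4)
obs 8: x=3/2 → posterior Inverse-Gamma(20/3, 371/8)
obs 9: x=6 → posterior Inverse-Gamma(43/6, 567/8)
obs 10: x=-1/2 → posterior Inverse-Gamma(23/3, 71)
obs 11: x=6 → posterior Inverse-Gamma(49/6, 191/2)
obs 12: x=-1/2 → posterior Inverse-Gamma(26/3, 765/8)
obs 13: x=1 → posterior Inverse-Gamma(55/6, 781/8)

2343/244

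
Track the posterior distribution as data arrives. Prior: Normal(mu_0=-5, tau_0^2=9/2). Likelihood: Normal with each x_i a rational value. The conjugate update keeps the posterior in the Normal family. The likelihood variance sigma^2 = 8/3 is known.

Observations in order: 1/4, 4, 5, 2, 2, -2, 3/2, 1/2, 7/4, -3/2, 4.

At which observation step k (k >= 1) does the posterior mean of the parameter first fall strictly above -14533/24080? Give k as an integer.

obs 1: x=1/4 → posterior Normal(-293/172, 72/43)
obs 2: x=4 → posterior Normal(139/280, 36/35)
obs 3: x=5 → posterior Normal(7/4, 72/97)
obs 4: x=2 → posterior Normal(895/496, 18/31)
obs 5: x=2 → posterior Normal(1111/604, 72/151)
obs 6: x=-2 → posterior Normal(895/712, 36/89)
obs 7: x=3/2 → posterior Normal(1057/820, 72/205)
obs 8: x=1/2 → posterior Normal(1111/928, 9/29)
obs 9: x=7/4 → posterior Normal(325/259, 72/259)
obs 10: x=-3/2 → posterior Normal(569/572, 36/143)
obs 11: x=4 → posterior Normal(785/626, 72/313)

k = 2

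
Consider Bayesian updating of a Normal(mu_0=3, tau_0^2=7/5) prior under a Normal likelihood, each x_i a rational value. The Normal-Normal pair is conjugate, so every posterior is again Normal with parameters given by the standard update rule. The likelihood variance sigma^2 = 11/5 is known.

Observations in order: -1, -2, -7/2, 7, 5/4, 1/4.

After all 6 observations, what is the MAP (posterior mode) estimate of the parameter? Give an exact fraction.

47/53

obs 1: x=-1 → posterior Normal(13/9, 77/90)
obs 2: x=-2 → posterior Normal(12/25, 77/125)
obs 3: x=-7/2 → posterior Normal(-25/64, 77/160)
obs 4: x=7 → posterior Normal(73/78, 77/195)
obs 5: x=5/4 → posterior Normal(181/184, 77/230)
obs 6: x=1/4 → posterior Normal(47/53, 77/265)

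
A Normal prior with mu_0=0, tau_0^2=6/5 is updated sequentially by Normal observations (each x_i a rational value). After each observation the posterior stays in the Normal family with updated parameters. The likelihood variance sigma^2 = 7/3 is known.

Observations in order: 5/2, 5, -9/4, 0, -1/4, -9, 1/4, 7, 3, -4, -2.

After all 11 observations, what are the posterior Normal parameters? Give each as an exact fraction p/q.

mu_0=9/466, tau_0^2=42/233

obs 1: x=5/2 → posterior Normal(45/53, 42/53)
obs 2: x=5 → posterior Normal(135/71, 42/71)
obs 3: x=-9/4 → posterior Normal(189/178, 42/89)
obs 4: x=0 → posterior Normal(189/214, 42/107)
obs 5: x=-1/4 → posterior Normal(18/25, 42/125)
obs 6: x=-9 → posterior Normal(-72/143, 42/143)
obs 7: x=1/4 → posterior Normal(-135/322, 6/23)
obs 8: x=7 → posterior Normal(117/358, 42/179)
obs 9: x=3 → posterior Normal(225/394, 42/197)
obs 10: x=-4 → posterior Normal(81/430, 42/215)
obs 11: x=-2 → posterior Normal(9/466, 42/233)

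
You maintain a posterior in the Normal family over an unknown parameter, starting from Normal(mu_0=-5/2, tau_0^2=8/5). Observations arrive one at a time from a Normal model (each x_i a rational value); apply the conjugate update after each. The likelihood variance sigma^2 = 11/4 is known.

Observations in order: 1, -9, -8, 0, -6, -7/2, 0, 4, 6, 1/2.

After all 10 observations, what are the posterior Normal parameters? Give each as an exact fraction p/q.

mu_0=-247/150, tau_0^2=88/375

obs 1: x=1 → posterior Normal(-211/174, 88/87)
obs 2: x=-9 → posterior Normal(-787/238, 88/119)
obs 3: x=-8 → posterior Normal(-1299/302, 88/151)
obs 4: x=0 → posterior Normal(-433/122, 88/183)
obs 5: x=-6 → posterior Normal(-1683/430, 88/215)
obs 6: x=-7/2 → posterior Normal(-1907/494, 88/247)
obs 7: x=0 → posterior Normal(-1907/558, 88/279)
obs 8: x=4 → posterior Normal(-1651/622, 88/311)
obs 9: x=6 → posterior Normal(-181/98, 88/343)
obs 10: x=1/2 → posterior Normal(-247/150, 88/375)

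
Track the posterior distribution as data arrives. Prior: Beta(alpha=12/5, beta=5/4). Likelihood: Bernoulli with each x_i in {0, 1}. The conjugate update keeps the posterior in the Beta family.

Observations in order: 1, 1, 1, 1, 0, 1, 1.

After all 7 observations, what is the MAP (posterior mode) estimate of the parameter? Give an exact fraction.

obs 1: x=1 → posterior Beta(17/5, 5/4)
obs 2: x=1 → posterior Beta(22/5, 5/4)
obs 3: x=1 → posterior Beta(27/5, 5/4)
obs 4: x=1 → posterior Beta(32/5, 5/4)
obs 5: x=0 → posterior Beta(32/5, 9/4)
obs 6: x=1 → posterior Beta(37/5, 9/4)
obs 7: x=1 → posterior Beta(42/5, 9/4)

148/173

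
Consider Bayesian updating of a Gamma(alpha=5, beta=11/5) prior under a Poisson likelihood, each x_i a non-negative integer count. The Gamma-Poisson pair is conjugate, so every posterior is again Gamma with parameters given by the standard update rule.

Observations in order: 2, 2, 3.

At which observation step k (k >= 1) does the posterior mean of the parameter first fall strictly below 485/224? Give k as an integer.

obs 1: x=2 → posterior Gamma(7, 16/5)
obs 2: x=2 → posterior Gamma(9, 21/5)
obs 3: x=3 → posterior Gamma(12, 26/5)

k = 2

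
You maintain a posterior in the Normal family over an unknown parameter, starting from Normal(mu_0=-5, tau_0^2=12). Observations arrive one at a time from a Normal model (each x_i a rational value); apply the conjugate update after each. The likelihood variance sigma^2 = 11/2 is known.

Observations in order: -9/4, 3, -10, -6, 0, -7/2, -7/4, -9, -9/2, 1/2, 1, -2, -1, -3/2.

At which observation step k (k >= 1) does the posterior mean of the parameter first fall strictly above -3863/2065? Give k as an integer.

k = 2

obs 1: x=-9/4 → posterior Normal(-109/35, 132/35)
obs 2: x=3 → posterior Normal(-37/59, 132/59)
obs 3: x=-10 → posterior Normal(-277/83, 132/83)
obs 4: x=-6 → posterior Normal(-421/107, 132/107)
obs 5: x=0 → posterior Normal(-421/131, 132/131)
obs 6: x=-7/2 → posterior Normal(-101/31, 132/155)
obs 7: x=-7/4 → posterior Normal(-547/179, 132/179)
obs 8: x=-9 → posterior Normal(-109/29, 132/203)
obs 9: x=-9/2 → posterior Normal(-871/227, 132/227)
obs 10: x=1/2 → posterior Normal(-859/251, 132/251)
obs 11: x=1 → posterior Normal(-167/55, 12/25)
obs 12: x=-2 → posterior Normal(-883/299, 132/299)
obs 13: x=-1 → posterior Normal(-907/323, 132/323)
obs 14: x=-3/2 → posterior Normal(-943/347, 132/347)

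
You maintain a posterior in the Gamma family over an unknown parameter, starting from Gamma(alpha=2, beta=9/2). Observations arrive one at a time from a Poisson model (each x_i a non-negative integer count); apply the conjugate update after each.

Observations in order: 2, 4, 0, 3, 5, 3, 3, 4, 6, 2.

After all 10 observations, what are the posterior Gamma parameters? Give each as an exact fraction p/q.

obs 1: x=2 → posterior Gamma(4, 11/2)
obs 2: x=4 → posterior Gamma(8, 13/2)
obs 3: x=0 → posterior Gamma(8, 15/2)
obs 4: x=3 → posterior Gamma(11, 17/2)
obs 5: x=5 → posterior Gamma(16, 19/2)
obs 6: x=3 → posterior Gamma(19, 21/2)
obs 7: x=3 → posterior Gamma(22, 23/2)
obs 8: x=4 → posterior Gamma(26, 25/2)
obs 9: x=6 → posterior Gamma(32, 27/2)
obs 10: x=2 → posterior Gamma(34, 29/2)

alpha=34, beta=29/2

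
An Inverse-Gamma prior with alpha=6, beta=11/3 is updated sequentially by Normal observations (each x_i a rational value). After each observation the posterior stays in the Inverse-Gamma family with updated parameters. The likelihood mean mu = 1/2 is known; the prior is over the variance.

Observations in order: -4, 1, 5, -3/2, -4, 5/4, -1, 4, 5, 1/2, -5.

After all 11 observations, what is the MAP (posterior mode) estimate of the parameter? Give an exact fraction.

6619/1200

obs 1: x=-4 → posterior Inverse-Gamma(13/2, 331/24)
obs 2: x=1 → posterior Inverse-Gamma(7, 167/12)
obs 3: x=5 → posterior Inverse-Gamma(15/2, 577/24)
obs 4: x=-3/2 → posterior Inverse-Gamma(8, 625/24)
obs 5: x=-4 → posterior Inverse-Gamma(17/2, 217/6)
obs 6: x=5/4 → posterior Inverse-Gamma(9, 3499/96)
obs 7: x=-1 → posterior Inverse-Gamma(19/2, 3607/96)
obs 8: x=4 → posterior Inverse-Gamma(10, 4195/96)
obs 9: x=5 → posterior Inverse-Gamma(21/2, 5167/96)
obs 10: x=1/2 → posterior Inverse-Gamma(11, 5167/96)
obs 11: x=-5 → posterior Inverse-Gamma(23/2, 6619/96)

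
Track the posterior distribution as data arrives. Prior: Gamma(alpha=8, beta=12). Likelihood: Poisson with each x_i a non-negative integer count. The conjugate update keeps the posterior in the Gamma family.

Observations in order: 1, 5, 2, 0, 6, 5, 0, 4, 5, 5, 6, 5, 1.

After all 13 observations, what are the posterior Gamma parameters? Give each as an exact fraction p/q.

obs 1: x=1 → posterior Gamma(9, 13)
obs 2: x=5 → posterior Gamma(14, 14)
obs 3: x=2 → posterior Gamma(16, 15)
obs 4: x=0 → posterior Gamma(16, 16)
obs 5: x=6 → posterior Gamma(22, 17)
obs 6: x=5 → posterior Gamma(27, 18)
obs 7: x=0 → posterior Gamma(27, 19)
obs 8: x=4 → posterior Gamma(31, 20)
obs 9: x=5 → posterior Gamma(36, 21)
obs 10: x=5 → posterior Gamma(41, 22)
obs 11: x=6 → posterior Gamma(47, 23)
obs 12: x=5 → posterior Gamma(52, 24)
obs 13: x=1 → posterior Gamma(53, 25)

alpha=53, beta=25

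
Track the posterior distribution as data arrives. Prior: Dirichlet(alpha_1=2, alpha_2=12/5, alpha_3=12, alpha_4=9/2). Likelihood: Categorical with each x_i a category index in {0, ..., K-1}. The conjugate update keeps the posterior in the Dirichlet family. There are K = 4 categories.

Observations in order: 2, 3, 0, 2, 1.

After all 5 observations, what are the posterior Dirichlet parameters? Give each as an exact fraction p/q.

obs 1: x=2 → posterior Dirichlet(2, 12/5, 13, 9/2)
obs 2: x=3 → posterior Dirichlet(2, 12/5, 13, 11/2)
obs 3: x=0 → posterior Dirichlet(3, 12/5, 13, 11/2)
obs 4: x=2 → posterior Dirichlet(3, 12/5, 14, 11/2)
obs 5: x=1 → posterior Dirichlet(3, 17/5, 14, 11/2)

alpha_1=3, alpha_2=17/5, alpha_3=14, alpha_4=11/2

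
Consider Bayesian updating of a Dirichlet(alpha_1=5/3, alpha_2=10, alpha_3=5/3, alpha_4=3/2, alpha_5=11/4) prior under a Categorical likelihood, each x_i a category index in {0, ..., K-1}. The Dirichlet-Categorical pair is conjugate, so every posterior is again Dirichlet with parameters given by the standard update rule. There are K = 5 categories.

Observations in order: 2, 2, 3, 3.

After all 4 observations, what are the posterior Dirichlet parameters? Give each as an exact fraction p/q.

obs 1: x=2 → posterior Dirichlet(5/3, 10, 8/3, 3/2, 11/4)
obs 2: x=2 → posterior Dirichlet(5/3, 10, 11/3, 3/2, 11/4)
obs 3: x=3 → posterior Dirichlet(5/3, 10, 11/3, 5/2, 11/4)
obs 4: x=3 → posterior Dirichlet(5/3, 10, 11/3, 7/2, 11/4)

alpha_1=5/3, alpha_2=10, alpha_3=11/3, alpha_4=7/2, alpha_5=11/4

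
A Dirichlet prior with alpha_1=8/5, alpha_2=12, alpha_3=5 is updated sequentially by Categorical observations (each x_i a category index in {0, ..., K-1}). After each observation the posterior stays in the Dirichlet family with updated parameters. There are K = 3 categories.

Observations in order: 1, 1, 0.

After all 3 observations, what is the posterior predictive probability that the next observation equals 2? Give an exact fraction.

25/108

obs 1: x=1 → posterior Dirichlet(8/5, 13, 5)
obs 2: x=1 → posterior Dirichlet(8/5, 14, 5)
obs 3: x=0 → posterior Dirichlet(13/5, 14, 5)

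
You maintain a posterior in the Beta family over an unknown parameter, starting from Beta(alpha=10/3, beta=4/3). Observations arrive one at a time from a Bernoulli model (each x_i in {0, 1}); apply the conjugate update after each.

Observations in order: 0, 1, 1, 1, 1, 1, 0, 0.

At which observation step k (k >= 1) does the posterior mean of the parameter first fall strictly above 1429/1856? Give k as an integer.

obs 1: x=0 → posterior Beta(10/3, 7/3)
obs 2: x=1 → posterior Beta(13/3, 7/3)
obs 3: x=1 → posterior Beta(16/3, 7/3)
obs 4: x=1 → posterior Beta(19/3, 7/3)
obs 5: x=1 → posterior Beta(22/3, 7/3)
obs 6: x=1 → posterior Beta(25/3, 7/3)
obs 7: x=0 → posterior Beta(25/3, 10/3)
obs 8: x=0 → posterior Beta(25/3, 13/3)

k = 6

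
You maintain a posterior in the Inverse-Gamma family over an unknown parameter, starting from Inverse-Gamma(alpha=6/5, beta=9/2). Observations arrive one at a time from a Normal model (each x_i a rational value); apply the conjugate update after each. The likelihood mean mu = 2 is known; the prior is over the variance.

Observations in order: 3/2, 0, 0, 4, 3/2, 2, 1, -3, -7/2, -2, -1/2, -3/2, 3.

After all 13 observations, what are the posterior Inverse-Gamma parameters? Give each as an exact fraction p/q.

alpha=77/10, beta=453/8

obs 1: x=3/2 → posterior Inverse-Gamma(17/10, 37/8)
obs 2: x=0 → posterior Inverse-Gamma(11/5, 53/8)
obs 3: x=0 → posterior Inverse-Gamma(27/10, 69/8)
obs 4: x=4 → posterior Inverse-Gamma(16/5, 85/8)
obs 5: x=3/2 → posterior Inverse-Gamma(37/10, 43/4)
obs 6: x=2 → posterior Inverse-Gamma(21/5, 43/4)
obs 7: x=1 → posterior Inverse-Gamma(47/10, 45/4)
obs 8: x=-3 → posterior Inverse-Gamma(26/5, 95/4)
obs 9: x=-7/2 → posterior Inverse-Gamma(57/10, 311/8)
obs 10: x=-2 → posterior Inverse-Gamma(31/5, 375/8)
obs 11: x=-1/2 → posterior Inverse-Gamma(67/10, 50)
obs 12: x=-3/2 → posterior Inverse-Gamma(36/5, 449/8)
obs 13: x=3 → posterior Inverse-Gamma(77/10, 453/8)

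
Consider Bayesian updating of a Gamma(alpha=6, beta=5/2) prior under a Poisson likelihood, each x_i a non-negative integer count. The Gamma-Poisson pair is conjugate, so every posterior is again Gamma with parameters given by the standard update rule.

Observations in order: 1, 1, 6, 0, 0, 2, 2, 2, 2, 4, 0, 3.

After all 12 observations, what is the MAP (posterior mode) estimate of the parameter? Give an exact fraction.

obs 1: x=1 → posterior Gamma(7, 7/2)
obs 2: x=1 → posterior Gamma(8, 9/2)
obs 3: x=6 → posterior Gamma(14, 11/2)
obs 4: x=0 → posterior Gamma(14, 13/2)
obs 5: x=0 → posterior Gamma(14, 15/2)
obs 6: x=2 → posterior Gamma(16, 17/2)
obs 7: x=2 → posterior Gamma(18, 19/2)
obs 8: x=2 → posterior Gamma(20, 21/2)
obs 9: x=2 → posterior Gamma(22, 23/2)
obs 10: x=4 → posterior Gamma(26, 25/2)
obs 11: x=0 → posterior Gamma(26, 27/2)
obs 12: x=3 → posterior Gamma(29, 29/2)

56/29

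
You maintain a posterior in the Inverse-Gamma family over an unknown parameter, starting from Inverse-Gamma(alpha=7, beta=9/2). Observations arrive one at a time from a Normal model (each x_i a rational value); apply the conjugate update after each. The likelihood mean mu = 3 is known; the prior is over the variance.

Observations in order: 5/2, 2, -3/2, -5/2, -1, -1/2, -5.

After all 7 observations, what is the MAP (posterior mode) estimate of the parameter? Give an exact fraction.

153/23

obs 1: x=5/2 → posterior Inverse-Gamma(15/2, 37/8)
obs 2: x=2 → posterior Inverse-Gamma(8, 41/8)
obs 3: x=-3/2 → posterior Inverse-Gamma(17/2, 61/4)
obs 4: x=-5/2 → posterior Inverse-Gamma(9, 243/8)
obs 5: x=-1 → posterior Inverse-Gamma(19/2, 307/8)
obs 6: x=-1/2 → posterior Inverse-Gamma(10, 89/2)
obs 7: x=-5 → posterior Inverse-Gamma(21/2, 153/2)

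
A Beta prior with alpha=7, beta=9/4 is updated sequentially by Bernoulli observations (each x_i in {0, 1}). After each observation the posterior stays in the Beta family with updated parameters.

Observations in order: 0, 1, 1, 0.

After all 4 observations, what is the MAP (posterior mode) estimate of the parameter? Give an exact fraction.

32/45

obs 1: x=0 → posterior Beta(7, 13/4)
obs 2: x=1 → posterior Beta(8, 13/4)
obs 3: x=1 → posterior Beta(9, 13/4)
obs 4: x=0 → posterior Beta(9, 17/4)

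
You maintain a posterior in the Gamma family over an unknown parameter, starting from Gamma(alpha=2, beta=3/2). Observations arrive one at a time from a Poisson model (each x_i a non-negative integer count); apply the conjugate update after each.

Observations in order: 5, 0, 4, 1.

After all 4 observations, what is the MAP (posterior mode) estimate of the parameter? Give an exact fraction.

2

obs 1: x=5 → posterior Gamma(7, 5/2)
obs 2: x=0 → posterior Gamma(7, 7/2)
obs 3: x=4 → posterior Gamma(11, 9/2)
obs 4: x=1 → posterior Gamma(12, 11/2)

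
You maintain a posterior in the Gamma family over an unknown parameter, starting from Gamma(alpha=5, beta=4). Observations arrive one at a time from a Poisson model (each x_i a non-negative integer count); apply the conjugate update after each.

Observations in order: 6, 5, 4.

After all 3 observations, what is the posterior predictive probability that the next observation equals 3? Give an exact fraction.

obs 1: x=6 → posterior Gamma(11, 5)
obs 2: x=5 → posterior Gamma(16, 6)
obs 3: x=4 → posterior Gamma(20, 7)

30720022524580620385/147573952589676412928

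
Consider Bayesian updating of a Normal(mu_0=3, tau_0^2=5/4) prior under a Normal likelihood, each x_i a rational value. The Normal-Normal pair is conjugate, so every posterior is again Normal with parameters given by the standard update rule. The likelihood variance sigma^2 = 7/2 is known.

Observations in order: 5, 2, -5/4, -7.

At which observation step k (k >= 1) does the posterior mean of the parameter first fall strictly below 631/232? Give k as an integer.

obs 1: x=5 → posterior Normal(67/19, 35/38)
obs 2: x=2 → posterior Normal(77/24, 35/48)
obs 3: x=-5/4 → posterior Normal(283/116, 35/58)
obs 4: x=-7 → posterior Normal(143/136, 35/68)

k = 3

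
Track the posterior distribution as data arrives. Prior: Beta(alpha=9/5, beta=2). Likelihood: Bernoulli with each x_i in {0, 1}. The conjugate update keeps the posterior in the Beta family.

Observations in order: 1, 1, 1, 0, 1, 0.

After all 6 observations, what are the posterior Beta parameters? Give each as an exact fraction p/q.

obs 1: x=1 → posterior Beta(14/5, 2)
obs 2: x=1 → posterior Beta(19/5, 2)
obs 3: x=1 → posterior Beta(24/5, 2)
obs 4: x=0 → posterior Beta(24/5, 3)
obs 5: x=1 → posterior Beta(29/5, 3)
obs 6: x=0 → posterior Beta(29/5, 4)

alpha=29/5, beta=4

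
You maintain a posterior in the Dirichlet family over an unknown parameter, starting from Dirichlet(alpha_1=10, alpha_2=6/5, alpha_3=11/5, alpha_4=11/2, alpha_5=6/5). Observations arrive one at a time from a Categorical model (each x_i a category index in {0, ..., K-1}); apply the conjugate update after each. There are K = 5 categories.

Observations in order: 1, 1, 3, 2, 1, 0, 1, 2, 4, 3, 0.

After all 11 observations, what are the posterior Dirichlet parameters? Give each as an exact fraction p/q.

alpha_1=12, alpha_2=26/5, alpha_3=21/5, alpha_4=15/2, alpha_5=11/5

obs 1: x=1 → posterior Dirichlet(10, 11/5, 11/5, 11/2, 6/5)
obs 2: x=1 → posterior Dirichlet(10, 16/5, 11/5, 11/2, 6/5)
obs 3: x=3 → posterior Dirichlet(10, 16/5, 11/5, 13/2, 6/5)
obs 4: x=2 → posterior Dirichlet(10, 16/5, 16/5, 13/2, 6/5)
obs 5: x=1 → posterior Dirichlet(10, 21/5, 16/5, 13/2, 6/5)
obs 6: x=0 → posterior Dirichlet(11, 21/5, 16/5, 13/2, 6/5)
obs 7: x=1 → posterior Dirichlet(11, 26/5, 16/5, 13/2, 6/5)
obs 8: x=2 → posterior Dirichlet(11, 26/5, 21/5, 13/2, 6/5)
obs 9: x=4 → posterior Dirichlet(11, 26/5, 21/5, 13/2, 11/5)
obs 10: x=3 → posterior Dirichlet(11, 26/5, 21/5, 15/2, 11/5)
obs 11: x=0 → posterior Dirichlet(12, 26/5, 21/5, 15/2, 11/5)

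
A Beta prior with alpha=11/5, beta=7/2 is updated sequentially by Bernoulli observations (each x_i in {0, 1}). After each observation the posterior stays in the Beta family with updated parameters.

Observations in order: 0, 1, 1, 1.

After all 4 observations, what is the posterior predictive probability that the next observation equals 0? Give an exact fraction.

45/97

obs 1: x=0 → posterior Beta(11/5, 9/2)
obs 2: x=1 → posterior Beta(16/5, 9/2)
obs 3: x=1 → posterior Beta(21/5, 9/2)
obs 4: x=1 → posterior Beta(26/5, 9/2)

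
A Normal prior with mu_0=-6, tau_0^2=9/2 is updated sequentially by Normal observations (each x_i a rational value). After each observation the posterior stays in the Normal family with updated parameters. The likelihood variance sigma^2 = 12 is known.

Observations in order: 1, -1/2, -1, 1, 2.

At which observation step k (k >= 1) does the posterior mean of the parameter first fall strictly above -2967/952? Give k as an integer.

k = 3

obs 1: x=1 → posterior Normal(-45/11, 36/11)
obs 2: x=-1/2 → posterior Normal(-93/28, 18/7)
obs 3: x=-1 → posterior Normal(-99/34, 36/17)
obs 4: x=1 → posterior Normal(-93/40, 9/5)
obs 5: x=2 → posterior Normal(-81/46, 36/23)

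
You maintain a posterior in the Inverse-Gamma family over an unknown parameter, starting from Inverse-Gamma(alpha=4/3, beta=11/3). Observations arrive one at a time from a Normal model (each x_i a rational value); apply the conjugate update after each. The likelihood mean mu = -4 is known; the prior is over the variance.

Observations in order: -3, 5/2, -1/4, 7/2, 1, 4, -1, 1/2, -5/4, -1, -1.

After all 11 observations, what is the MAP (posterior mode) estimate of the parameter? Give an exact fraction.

obs 1: x=-3 → posterior Inverse-Gamma(11/6, 25/6)
obs 2: x=5/2 → posterior Inverse-Gamma(7/3, 607/24)
obs 3: x=-1/4 → posterior Inverse-Gamma(17/6, 3103/96)
obs 4: x=7/2 → posterior Inverse-Gamma(10/3, 5803/96)
obs 5: x=1 → posterior Inverse-Gamma(23/6, 7003/96)
obs 6: x=4 → posterior Inverse-Gamma(13/3, 10075/96)
obs 7: x=-1 → posterior Inverse-Gamma(29/6, 10507/96)
obs 8: x=1/2 → posterior Inverse-Gamma(16/3, 11479/96)
obs 9: x=-5/4 → posterior Inverse-Gamma(35/6, 5921/48)
obs 10: x=-1 → posterior Inverse-Gamma(19/3, 6137/48)
obs 11: x=-1 → posterior Inverse-Gamma(41/6, 6353/48)

6353/376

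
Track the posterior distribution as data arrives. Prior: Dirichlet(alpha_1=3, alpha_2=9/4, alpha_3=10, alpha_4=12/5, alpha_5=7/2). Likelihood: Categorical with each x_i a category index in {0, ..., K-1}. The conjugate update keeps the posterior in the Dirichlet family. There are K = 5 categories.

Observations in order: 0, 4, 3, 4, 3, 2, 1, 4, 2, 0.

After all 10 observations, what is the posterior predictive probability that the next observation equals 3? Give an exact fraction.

obs 1: x=0 → posterior Dirichlet(4, 9/4, 10, 12/5, 7/2)
obs 2: x=4 → posterior Dirichlet(4, 9/4, 10, 12/5, 9/2)
obs 3: x=3 → posterior Dirichlet(4, 9/4, 10, 17/5, 9/2)
obs 4: x=4 → posterior Dirichlet(4, 9/4, 10, 17/5, 11/2)
obs 5: x=3 → posterior Dirichlet(4, 9/4, 10, 22/5, 11/2)
obs 6: x=2 → posterior Dirichlet(4, 9/4, 11, 22/5, 11/2)
obs 7: x=1 → posterior Dirichlet(4, 13/4, 11, 22/5, 11/2)
obs 8: x=4 → posterior Dirichlet(4, 13/4, 11, 22/5, 13/2)
obs 9: x=2 → posterior Dirichlet(4, 13/4, 12, 22/5, 13/2)
obs 10: x=0 → posterior Dirichlet(5, 13/4, 12, 22/5, 13/2)

88/623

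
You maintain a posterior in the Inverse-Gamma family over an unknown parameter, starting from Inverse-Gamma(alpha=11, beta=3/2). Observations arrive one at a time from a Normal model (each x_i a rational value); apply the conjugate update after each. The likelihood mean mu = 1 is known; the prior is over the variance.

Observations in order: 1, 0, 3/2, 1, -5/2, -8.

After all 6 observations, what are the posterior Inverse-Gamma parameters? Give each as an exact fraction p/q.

obs 1: x=1 → posterior Inverse-Gamma(23/2, 3/2)
obs 2: x=0 → posterior Inverse-Gamma(12, 2)
obs 3: x=3/2 → posterior Inverse-Gamma(25/2, 17/8)
obs 4: x=1 → posterior Inverse-Gamma(13, 17/8)
obs 5: x=-5/2 → posterior Inverse-Gamma(27/2, 33/4)
obs 6: x=-8 → posterior Inverse-Gamma(14, 195/4)

alpha=14, beta=195/4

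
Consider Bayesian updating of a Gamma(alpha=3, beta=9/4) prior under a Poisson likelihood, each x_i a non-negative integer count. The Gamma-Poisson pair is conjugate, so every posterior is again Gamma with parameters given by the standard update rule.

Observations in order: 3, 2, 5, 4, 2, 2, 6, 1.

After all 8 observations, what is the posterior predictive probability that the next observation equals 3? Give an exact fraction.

obs 1: x=3 → posterior Gamma(6, 13/4)
obs 2: x=2 → posterior Gamma(8, 17/4)
obs 3: x=5 → posterior Gamma(13, 21/4)
obs 4: x=4 → posterior Gamma(17, 25/4)
obs 5: x=2 → posterior Gamma(19, 29/4)
obs 6: x=2 → posterior Gamma(21, 33/4)
obs 7: x=6 → posterior Gamma(27, 37/4)
obs 8: x=1 → posterior Gamma(28, 41/4)

74762530290563830738388576664907403387665611254528/355318583992259420108655373387970030307769775390625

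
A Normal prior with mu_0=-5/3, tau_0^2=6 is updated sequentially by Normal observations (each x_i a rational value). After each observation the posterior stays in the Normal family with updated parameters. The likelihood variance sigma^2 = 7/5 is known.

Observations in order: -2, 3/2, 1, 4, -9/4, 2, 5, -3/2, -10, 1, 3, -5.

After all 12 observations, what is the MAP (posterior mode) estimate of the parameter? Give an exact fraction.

obs 1: x=-2 → posterior Normal(-215/111, 42/37)
obs 2: x=3/2 → posterior Normal(-80/201, 42/67)
obs 3: x=1 → posterior Normal(10/291, 42/97)
obs 4: x=4 → posterior Normal(370/381, 42/127)
obs 5: x=-9/4 → posterior Normal(335/942, 42/157)
obs 6: x=2 → posterior Normal(695/1122, 42/187)
obs 7: x=5 → posterior Normal(1595/1302, 6/31)
obs 8: x=-3/2 → posterior Normal(1325/1482, 42/247)
obs 9: x=-10 → posterior Normal(-475/1662, 42/277)
obs 10: x=1 → posterior Normal(-295/1842, 42/307)
obs 11: x=3 → posterior Normal(245/2022, 42/337)
obs 12: x=-5 → posterior Normal(-655/2202, 42/367)

-655/2202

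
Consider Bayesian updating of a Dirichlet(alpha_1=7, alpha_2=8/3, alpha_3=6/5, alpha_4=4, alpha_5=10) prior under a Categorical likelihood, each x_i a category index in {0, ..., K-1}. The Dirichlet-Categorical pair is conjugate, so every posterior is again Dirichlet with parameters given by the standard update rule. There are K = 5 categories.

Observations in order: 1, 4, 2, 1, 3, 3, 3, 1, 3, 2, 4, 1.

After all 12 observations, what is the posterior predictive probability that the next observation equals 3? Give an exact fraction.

obs 1: x=1 → posterior Dirichlet(7, 11/3, 6/5, 4, 10)
obs 2: x=4 → posterior Dirichlet(7, 11/3, 6/5, 4, 11)
obs 3: x=2 → posterior Dirichlet(7, 11/3, 11/5, 4, 11)
obs 4: x=1 → posterior Dirichlet(7, 14/3, 11/5, 4, 11)
obs 5: x=3 → posterior Dirichlet(7, 14/3, 11/5, 5, 11)
obs 6: x=3 → posterior Dirichlet(7, 14/3, 11/5, 6, 11)
obs 7: x=3 → posterior Dirichlet(7, 14/3, 11/5, 7, 11)
obs 8: x=1 → posterior Dirichlet(7, 17/3, 11/5, 7, 11)
obs 9: x=3 → posterior Dirichlet(7, 17/3, 11/5, 8, 11)
obs 10: x=2 → posterior Dirichlet(7, 17/3, 16/5, 8, 11)
obs 11: x=4 → posterior Dirichlet(7, 17/3, 16/5, 8, 12)
obs 12: x=1 → posterior Dirichlet(7, 20/3, 16/5, 8, 12)

120/553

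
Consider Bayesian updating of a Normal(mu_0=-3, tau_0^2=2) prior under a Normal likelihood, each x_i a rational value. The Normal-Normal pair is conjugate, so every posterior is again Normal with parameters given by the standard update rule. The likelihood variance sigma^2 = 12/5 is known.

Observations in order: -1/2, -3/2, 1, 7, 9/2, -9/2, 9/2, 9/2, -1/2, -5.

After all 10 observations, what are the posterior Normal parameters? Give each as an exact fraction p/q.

obs 1: x=-1/2 → posterior Normal(-41/22, 12/11)
obs 2: x=-3/2 → posterior Normal(-7/4, 3/4)
obs 3: x=1 → posterior Normal(-23/21, 4/7)
obs 4: x=7 → posterior Normal(6/13, 6/13)
obs 5: x=9/2 → posterior Normal(69/62, 12/31)
obs 6: x=-9/2 → posterior Normal(1/3, 1/3)
obs 7: x=9/2 → posterior Normal(69/82, 12/41)
obs 8: x=9/2 → posterior Normal(57/46, 6/23)
obs 9: x=-1/2 → posterior Normal(109/102, 4/17)
obs 10: x=-5 → posterior Normal(59/112, 3/14)

mu_0=59/112, tau_0^2=3/14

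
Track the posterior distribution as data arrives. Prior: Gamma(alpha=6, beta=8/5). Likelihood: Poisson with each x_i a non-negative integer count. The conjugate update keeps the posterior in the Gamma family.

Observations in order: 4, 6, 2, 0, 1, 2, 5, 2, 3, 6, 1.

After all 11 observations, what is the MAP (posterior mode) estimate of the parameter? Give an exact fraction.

obs 1: x=4 → posterior Gamma(10, 13/5)
obs 2: x=6 → posterior Gamma(16, 18/5)
obs 3: x=2 → posterior Gamma(18, 23/5)
obs 4: x=0 → posterior Gamma(18, 28/5)
obs 5: x=1 → posterior Gamma(19, 33/5)
obs 6: x=2 → posterior Gamma(21, 38/5)
obs 7: x=5 → posterior Gamma(26, 43/5)
obs 8: x=2 → posterior Gamma(28, 48/5)
obs 9: x=3 → posterior Gamma(31, 53/5)
obs 10: x=6 → posterior Gamma(37, 58/5)
obs 11: x=1 → posterior Gamma(38, 63/5)

185/63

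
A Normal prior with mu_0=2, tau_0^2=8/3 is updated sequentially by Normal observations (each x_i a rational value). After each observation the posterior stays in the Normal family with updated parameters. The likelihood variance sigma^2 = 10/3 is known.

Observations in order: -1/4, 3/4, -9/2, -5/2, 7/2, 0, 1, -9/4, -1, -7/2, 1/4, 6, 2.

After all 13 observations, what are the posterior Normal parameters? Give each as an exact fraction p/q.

mu_0=8/57, tau_0^2=40/171

obs 1: x=-1/4 → posterior Normal(1, 40/27)
obs 2: x=3/4 → posterior Normal(12/13, 40/39)
obs 3: x=-9/2 → posterior Normal(-6/17, 40/51)
obs 4: x=-5/2 → posterior Normal(-16/21, 40/63)
obs 5: x=7/2 → posterior Normal(-2/25, 8/15)
obs 6: x=0 → posterior Normal(-2/29, 40/87)
obs 7: x=1 → posterior Normal(2/33, 40/99)
obs 8: x=-9/4 → posterior Normal(-7/37, 40/111)
obs 9: x=-1 → posterior Normal(-11/41, 40/123)
obs 10: x=-7/2 → posterior Normal(-5/9, 8/27)
obs 11: x=1/4 → posterior Normal(-24/49, 40/147)
obs 12: x=6 → posterior Normal(0, 40/159)
obs 13: x=2 → posterior Normal(8/57, 40/171)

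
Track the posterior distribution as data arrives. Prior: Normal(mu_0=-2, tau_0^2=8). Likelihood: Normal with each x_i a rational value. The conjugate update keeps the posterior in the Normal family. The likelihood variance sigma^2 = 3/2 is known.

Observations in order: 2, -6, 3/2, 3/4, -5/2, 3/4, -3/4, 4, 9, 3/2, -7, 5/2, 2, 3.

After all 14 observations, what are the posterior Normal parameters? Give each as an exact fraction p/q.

obs 1: x=2 → posterior Normal(26/19, 24/19)
obs 2: x=-6 → posterior Normal(-2, 24/35)
obs 3: x=3/2 → posterior Normal(-46/51, 8/17)
obs 4: x=3/4 → posterior Normal(-34/67, 24/67)
obs 5: x=-5/2 → posterior Normal(-74/83, 24/83)
obs 6: x=3/4 → posterior Normal(-62/99, 8/33)
obs 7: x=-3/4 → posterior Normal(-74/115, 24/115)
obs 8: x=4 → posterior Normal(-10/131, 24/131)
obs 9: x=9 → posterior Normal(134/147, 8/49)
obs 10: x=3/2 → posterior Normal(158/163, 24/163)
obs 11: x=-7 → posterior Normal(46/179, 24/179)
obs 12: x=5/2 → posterior Normal(86/195, 8/65)
obs 13: x=2 → posterior Normal(118/211, 24/211)
obs 14: x=3 → posterior Normal(166/227, 24/227)

mu_0=166/227, tau_0^2=24/227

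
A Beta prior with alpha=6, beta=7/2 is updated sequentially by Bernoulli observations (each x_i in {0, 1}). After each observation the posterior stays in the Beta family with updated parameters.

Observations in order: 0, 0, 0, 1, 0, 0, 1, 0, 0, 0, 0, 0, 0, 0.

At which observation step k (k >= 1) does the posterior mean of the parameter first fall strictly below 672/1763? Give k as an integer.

k = 12

obs 1: x=0 → posterior Beta(6, 9/2)
obs 2: x=0 → posterior Beta(6, 11/2)
obs 3: x=0 → posterior Beta(6, 13/2)
obs 4: x=1 → posterior Beta(7, 13/2)
obs 5: x=0 → posterior Beta(7, 15/2)
obs 6: x=0 → posterior Beta(7, 17/2)
obs 7: x=1 → posterior Beta(8, 17/2)
obs 8: x=0 → posterior Beta(8, 19/2)
obs 9: x=0 → posterior Beta(8, 21/2)
obs 10: x=0 → posterior Beta(8, 23/2)
obs 11: x=0 → posterior Beta(8, 25/2)
obs 12: x=0 → posterior Beta(8, 27/2)
obs 13: x=0 → posterior Beta(8, 29/2)
obs 14: x=0 → posterior Beta(8, 31/2)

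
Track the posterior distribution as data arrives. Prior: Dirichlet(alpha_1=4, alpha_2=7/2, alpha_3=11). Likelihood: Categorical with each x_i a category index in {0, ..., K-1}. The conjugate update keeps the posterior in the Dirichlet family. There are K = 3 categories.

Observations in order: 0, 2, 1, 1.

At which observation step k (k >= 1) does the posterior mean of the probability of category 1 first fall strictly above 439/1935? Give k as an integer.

obs 1: x=0 → posterior Dirichlet(5, 7/2, 11)
obs 2: x=2 → posterior Dirichlet(5, 7/2, 12)
obs 3: x=1 → posterior Dirichlet(5, 9/2, 12)
obs 4: x=1 → posterior Dirichlet(5, 11/2, 12)

k = 4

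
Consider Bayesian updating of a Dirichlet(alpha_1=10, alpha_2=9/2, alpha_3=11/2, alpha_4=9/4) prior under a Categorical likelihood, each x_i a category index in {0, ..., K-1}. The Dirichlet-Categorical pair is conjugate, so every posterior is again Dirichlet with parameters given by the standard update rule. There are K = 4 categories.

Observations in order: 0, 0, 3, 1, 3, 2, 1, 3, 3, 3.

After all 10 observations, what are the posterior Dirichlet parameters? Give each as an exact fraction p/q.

obs 1: x=0 → posterior Dirichlet(11, 9/2, 11/2, 9/4)
obs 2: x=0 → posterior Dirichlet(12, 9/2, 11/2, 9/4)
obs 3: x=3 → posterior Dirichlet(12, 9/2, 11/2, 13/4)
obs 4: x=1 → posterior Dirichlet(12, 11/2, 11/2, 13/4)
obs 5: x=3 → posterior Dirichlet(12, 11/2, 11/2, 17/4)
obs 6: x=2 → posterior Dirichlet(12, 11/2, 13/2, 17/4)
obs 7: x=1 → posterior Dirichlet(12, 13/2, 13/2, 17/4)
obs 8: x=3 → posterior Dirichlet(12, 13/2, 13/2, 21/4)
obs 9: x=3 → posterior Dirichlet(12, 13/2, 13/2, 25/4)
obs 10: x=3 → posterior Dirichlet(12, 13/2, 13/2, 29/4)

alpha_1=12, alpha_2=13/2, alpha_3=13/2, alpha_4=29/4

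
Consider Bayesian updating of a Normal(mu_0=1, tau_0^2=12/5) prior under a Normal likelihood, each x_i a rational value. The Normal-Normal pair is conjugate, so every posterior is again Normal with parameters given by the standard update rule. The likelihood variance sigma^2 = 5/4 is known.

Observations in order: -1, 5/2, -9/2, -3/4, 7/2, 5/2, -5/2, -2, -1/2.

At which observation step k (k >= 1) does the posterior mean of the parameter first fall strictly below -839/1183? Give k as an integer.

k = 4

obs 1: x=-1 → posterior Normal(-23/73, 60/73)
obs 2: x=5/2 → posterior Normal(97/121, 60/121)
obs 3: x=-9/2 → posterior Normal(-119/169, 60/169)
obs 4: x=-3/4 → posterior Normal(-5/7, 60/217)
obs 5: x=7/2 → posterior Normal(13/265, 12/53)
obs 6: x=5/2 → posterior Normal(133/313, 60/313)
obs 7: x=-5/2 → posterior Normal(13/361, 60/361)
obs 8: x=-2 → posterior Normal(-83/409, 60/409)
obs 9: x=-1/2 → posterior Normal(-107/457, 60/457)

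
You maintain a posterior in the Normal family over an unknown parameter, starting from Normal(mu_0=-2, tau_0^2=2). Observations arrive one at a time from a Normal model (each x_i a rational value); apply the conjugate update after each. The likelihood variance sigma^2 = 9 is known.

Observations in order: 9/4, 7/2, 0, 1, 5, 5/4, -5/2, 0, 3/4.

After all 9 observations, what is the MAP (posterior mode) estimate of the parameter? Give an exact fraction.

1/6

obs 1: x=9/4 → posterior Normal(-27/22, 18/11)
obs 2: x=7/2 → posterior Normal(-1/2, 18/13)
obs 3: x=0 → posterior Normal(-13/30, 6/5)
obs 4: x=1 → posterior Normal(-9/34, 18/17)
obs 5: x=5 → posterior Normal(11/38, 18/19)
obs 6: x=5/4 → posterior Normal(8/21, 6/7)
obs 7: x=-5/2 → posterior Normal(3/23, 18/23)
obs 8: x=0 → posterior Normal(3/25, 18/25)
obs 9: x=3/4 → posterior Normal(1/6, 2/3)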